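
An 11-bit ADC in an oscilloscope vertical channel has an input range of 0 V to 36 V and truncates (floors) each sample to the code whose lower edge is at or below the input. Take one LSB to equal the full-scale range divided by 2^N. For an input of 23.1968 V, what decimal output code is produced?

Range is 36 V. LSB = 36 V / 2^11 ≈ 17.58 mV.
code = ⌊(V_in − V_min)/LSB⌋ = ⌊(V_in − V_min) × 2^11 / range⌋
     = ⌊(23.1968 − (0)) × 2048 / 36⌋ = ⌊23.1968 × 2048/36⌋
     = ⌊1319.640⌋ = 1319.

1319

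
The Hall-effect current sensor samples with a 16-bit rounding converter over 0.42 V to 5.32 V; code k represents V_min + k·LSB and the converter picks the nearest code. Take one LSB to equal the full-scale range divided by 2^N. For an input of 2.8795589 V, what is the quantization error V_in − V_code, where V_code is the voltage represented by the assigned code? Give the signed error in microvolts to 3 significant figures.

The full-scale span is 5.32 − (0.42) = 4.9 V. LSB = 4.9 V / 2^16 ≈ 74.77 µV.
(V_in − V_min)/LSB = (2.8795589 − (0.42)) × 65536/4.9 = 32895.8474 → nearest code k = 32896.
V_code = 0.42 + (32896/65536) × 4.9 = 2.8795703125 V.
e = 2.8795589 − (2.8795703125) = −11.4 µV.

−11.4 µV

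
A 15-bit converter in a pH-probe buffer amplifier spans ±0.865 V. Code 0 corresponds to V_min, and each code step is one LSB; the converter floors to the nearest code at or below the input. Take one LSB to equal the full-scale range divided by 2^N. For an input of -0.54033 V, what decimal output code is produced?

Range = 0.865 − (-0.865) = 1.73 V. LSB = 1.73 V / 2^15 ≈ 52.80 µV.
V_in − V_min = -0.54033 − (-0.865) = 0.32467 V.
Divide by LSB: 0.32467 × 32768/1.73 = 6149.5876.
Truncating gives code 6149.

6149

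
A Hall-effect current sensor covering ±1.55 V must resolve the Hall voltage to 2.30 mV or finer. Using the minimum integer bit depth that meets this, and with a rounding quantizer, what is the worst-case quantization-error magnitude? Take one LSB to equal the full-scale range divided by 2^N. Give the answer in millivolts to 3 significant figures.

0.757 mV

Full-scale range = 1.55 V − (-1.55 V) = 3.1 V.
Need 2^N ≥ 3.1 V / 2.30 mV = 1348 → N_min = 11.
One LSB is 3.1 V / 2048 = 1.5137 mV.
Max error for round-to-nearest is LSB/2 = 0.757 mV.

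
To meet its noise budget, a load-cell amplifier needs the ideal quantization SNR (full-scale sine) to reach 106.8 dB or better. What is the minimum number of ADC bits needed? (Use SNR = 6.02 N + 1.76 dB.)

Solving 6.02 N ≥ 106.8 − 1.76: N ≥ 17.449. Round up → N = 18.

18 bits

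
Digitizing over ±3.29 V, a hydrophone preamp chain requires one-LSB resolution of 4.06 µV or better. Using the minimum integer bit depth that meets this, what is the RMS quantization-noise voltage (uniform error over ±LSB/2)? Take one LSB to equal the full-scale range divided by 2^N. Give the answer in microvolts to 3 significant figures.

Full-scale range = 3.29 V − (-3.29 V) = 6.58 V.
6.58 V / 4.06 µV = 1.621e6. Since 2^20 = 1048576 and 2^21 = 2097152, N = 21.
LSB = 6.58 V / 2^21 = 3.1376 µV.
V_rms = LSB/√12 = 0.906 µV.

0.906 µV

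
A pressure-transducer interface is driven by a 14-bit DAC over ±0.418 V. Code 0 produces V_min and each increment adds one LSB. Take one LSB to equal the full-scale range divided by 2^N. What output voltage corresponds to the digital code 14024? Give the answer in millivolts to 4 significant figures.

The full-scale span is 0.418 − (-0.418) = 0.836 V. LSB = 0.836 V / 2^14.
V_out = V_min + code × LSB = -0.418 V + 14024 × 0.836 V / 16384
      = -0.418 + 0.715580 = 0.297580 V.

297.6 mV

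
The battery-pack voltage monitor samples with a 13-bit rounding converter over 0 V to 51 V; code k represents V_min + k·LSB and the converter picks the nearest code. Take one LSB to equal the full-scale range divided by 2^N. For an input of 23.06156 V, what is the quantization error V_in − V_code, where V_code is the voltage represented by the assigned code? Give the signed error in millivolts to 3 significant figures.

+1.99 mV

Span = 51 V. LSB = 51 V / 2^13 ≈ 6.226 mV.
(V_in − V_min)/LSB = (23.06156 − (0)) × 8192/51 = 3704.3196 → nearest code k = 3704.
V_code = V_min + k × range/2^13 = 0 + 3704 × 51/8192 = 23.05957031 V.
e = 23.06156 − (23.05957031) = +1.99 mV.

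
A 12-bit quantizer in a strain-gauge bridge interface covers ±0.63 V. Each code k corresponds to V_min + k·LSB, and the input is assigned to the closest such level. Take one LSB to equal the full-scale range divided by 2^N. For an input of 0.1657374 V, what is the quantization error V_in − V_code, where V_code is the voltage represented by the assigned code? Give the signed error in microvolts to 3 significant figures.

The full-scale span is 0.63 − (-0.63) = 1.26 V. LSB = 1.26 V / 2^12 ≈ 307.6 µV.
(0.1657374 − (-0.63)) / LSB = 0.7957374 × 4096/1.26 = 2586.7781. Nearest integer: k = 2587.
V_code = -0.63 + (2587/4096) × 1.26 = 0.1658056641 V.
V_in − V_code = 0.1657374 − (0.1658056641) = −68.3 µV.

−68.3 µV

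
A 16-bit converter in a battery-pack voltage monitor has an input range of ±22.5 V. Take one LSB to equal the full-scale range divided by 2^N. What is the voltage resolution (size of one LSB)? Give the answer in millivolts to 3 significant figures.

Range = 22.5 − (-22.5) = 45 V.
There are 2^16 = 65536 steps.
Step size = 45/65536 V = 0.687 mV.

0.687 mV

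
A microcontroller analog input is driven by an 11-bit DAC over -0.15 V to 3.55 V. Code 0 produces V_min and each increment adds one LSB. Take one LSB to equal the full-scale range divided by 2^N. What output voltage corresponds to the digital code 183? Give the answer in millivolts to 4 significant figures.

Range = 3.55 − (-0.15) = 3.7 V. LSB = 3.7 V / 2^11.
V_out = V_min + code × LSB = -0.15 V + 183 × 3.7 V / 2048
      = -0.15 + 0.330615 = 0.180615 V.

180.6 mV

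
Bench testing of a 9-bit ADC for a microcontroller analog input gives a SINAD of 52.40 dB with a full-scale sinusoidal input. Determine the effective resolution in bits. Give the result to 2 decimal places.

ENOB = (52.40 − 1.76)/6.02 = 8.4120 bits.

8.41 bits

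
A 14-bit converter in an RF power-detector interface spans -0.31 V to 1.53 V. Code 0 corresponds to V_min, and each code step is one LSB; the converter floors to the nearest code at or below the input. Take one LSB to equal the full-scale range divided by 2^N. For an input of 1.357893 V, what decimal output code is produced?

Span: 1.53 V − (-0.31 V) = 1.84 V. LSB = 1.84 V / 2^14 ≈ 112.3 µV.
code = ⌊(V_in − V_min)/LSB⌋ = ⌊(V_in − V_min) × 2^14 / range⌋
     = ⌊(1.357893 − (-0.31)) × 16384 / 1.84⌋ = ⌊1.667893 × 16384/1.84⌋
     = ⌊14851.499⌋ = 14851.

14851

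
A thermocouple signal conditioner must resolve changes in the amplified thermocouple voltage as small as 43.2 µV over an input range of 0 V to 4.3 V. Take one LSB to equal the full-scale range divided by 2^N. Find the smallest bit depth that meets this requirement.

Full-scale range = 4.3 V.
4.3 V / 43.2 µV = 99540. Since 2^16 = 65536 and 2^17 = 131072, N = 17.

17 bits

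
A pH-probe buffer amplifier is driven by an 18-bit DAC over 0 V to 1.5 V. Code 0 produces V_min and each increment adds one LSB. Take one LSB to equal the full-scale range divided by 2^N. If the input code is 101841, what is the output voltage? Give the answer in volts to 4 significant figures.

0.5827 V

Range is 1.5 V. LSB = 1.5 V / 2^18.
V_out = V_min + code × LSB = 0 V + 101841 × 1.5 V / 262144
      = 0 + 0.582739 = 0.582739 V.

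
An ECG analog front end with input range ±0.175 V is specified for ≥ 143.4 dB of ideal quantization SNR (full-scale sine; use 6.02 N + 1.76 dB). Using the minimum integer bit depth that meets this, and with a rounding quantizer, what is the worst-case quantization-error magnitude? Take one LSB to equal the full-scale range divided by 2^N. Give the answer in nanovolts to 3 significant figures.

10.4 nV

Range = 0.175 − (-0.175) = 0.35 V.
N ≥ (143.4 − 1.76)/6.02 = 23.528 → N_min = 24.
LSB = 0.35 V ÷ 2^24 = 0.35/16777216 V = 20.862 nV.
Max error for round-to-nearest is LSB/2 = 10.4 nV.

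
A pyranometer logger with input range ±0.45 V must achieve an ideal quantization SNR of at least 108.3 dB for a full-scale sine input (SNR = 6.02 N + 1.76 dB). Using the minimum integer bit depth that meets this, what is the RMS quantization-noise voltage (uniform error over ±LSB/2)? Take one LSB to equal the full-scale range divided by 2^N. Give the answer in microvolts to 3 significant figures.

Range = 0.45 − (-0.45) = 0.9 V.
Required N = ⌈(108.3 − 1.76)/6.02⌉ = ⌈17.698⌉ = 18.
Step size = 0.9/262144 V = 3.4332 µV.
σ_q = LSB/√12 = 3.4332 µV/3.4641 = 0.991 µV.

0.991 µV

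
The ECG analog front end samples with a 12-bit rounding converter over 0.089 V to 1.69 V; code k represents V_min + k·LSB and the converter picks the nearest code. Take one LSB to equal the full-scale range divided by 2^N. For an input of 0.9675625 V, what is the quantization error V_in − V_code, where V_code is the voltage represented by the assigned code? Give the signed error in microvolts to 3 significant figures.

Range = 1.69 − (0.089) = 1.601 V. LSB = 1.601 V / 2^12 ≈ 390.9 µV.
Position in LSBs: (0.9675625 − (0.089)) × 4096/1.601 = 2247.7152; rounding gives k = 2248.
V_code = V_min + k × range/2^12 = 0.089 + 2248 × 1.601/4096 = 0.9676738281 V.
Error = V_in − V_code = 0.9675625 − (0.9676738281) = −111 µV.

−111 µV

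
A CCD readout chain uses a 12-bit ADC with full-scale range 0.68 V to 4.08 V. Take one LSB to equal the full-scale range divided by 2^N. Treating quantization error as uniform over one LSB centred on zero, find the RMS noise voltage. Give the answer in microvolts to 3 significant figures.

Span: 4.08 V − (0.68 V) = 3.4 V.
LSB = 3.4 V ÷ 2^12 = 3.4/4096 V = 0.83008 mV.
RMS of a uniform error over width LSB is LSB/√12 = 240 µV.

240 µV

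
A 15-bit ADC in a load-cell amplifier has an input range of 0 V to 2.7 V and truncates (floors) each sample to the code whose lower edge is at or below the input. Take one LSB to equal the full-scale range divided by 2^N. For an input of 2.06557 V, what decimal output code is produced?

25068

V_FS = 2.7 V. LSB = 2.7 V / 2^15 ≈ 82.40 µV.
(V_in − V_min) × 2^15/range = (2.06557 − (0)) × 32768/2.7 = 25068.370.
Floor → code = 25068.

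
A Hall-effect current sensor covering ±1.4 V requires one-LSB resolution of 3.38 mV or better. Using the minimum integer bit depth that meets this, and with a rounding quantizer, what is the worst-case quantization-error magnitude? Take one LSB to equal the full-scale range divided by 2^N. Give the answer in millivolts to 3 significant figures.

Range = 1.4 − (-1.4) = 2.8 V.
2.8 V / 3.38 mV = 828.4. Since 2^9 = 512 and 2^10 = 1024, N = 10.
Step size = 2.8/1024 V = 2.7344 mV.
Max error for round-to-nearest is LSB/2 = 1.37 mV.

1.37 mV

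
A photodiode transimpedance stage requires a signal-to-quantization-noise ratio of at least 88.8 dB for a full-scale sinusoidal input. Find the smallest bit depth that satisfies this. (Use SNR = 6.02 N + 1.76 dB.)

15 bits

Solving 6.02 N ≥ 88.8 − 1.76: N ≥ 14.458. Round up → N = 15.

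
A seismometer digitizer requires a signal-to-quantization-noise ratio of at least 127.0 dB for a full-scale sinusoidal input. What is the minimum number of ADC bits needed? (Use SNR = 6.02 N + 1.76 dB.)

21 bits

Solving 6.02 N ≥ 127.0 − 1.76: N ≥ 20.804. Round up → N = 21.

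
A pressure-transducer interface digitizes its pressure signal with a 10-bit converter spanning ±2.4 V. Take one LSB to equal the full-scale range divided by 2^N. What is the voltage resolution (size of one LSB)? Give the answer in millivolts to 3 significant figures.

4.69 mV

The full-scale span is 2.4 − (-2.4) = 4.8 V.
There are 2^10 = 1024 steps.
LSB = 4.8 V ÷ 2^10 = 4.8/1024 V = 4.69 mV.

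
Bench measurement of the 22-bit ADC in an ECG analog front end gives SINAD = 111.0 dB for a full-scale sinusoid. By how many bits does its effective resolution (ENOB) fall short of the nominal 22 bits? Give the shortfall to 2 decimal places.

3.85 bits

N_eff = (111.0 − 1.76)/6.02 = 18.1462 bits.
Shortfall = 22 − 18.1462 = 3.8538 bits.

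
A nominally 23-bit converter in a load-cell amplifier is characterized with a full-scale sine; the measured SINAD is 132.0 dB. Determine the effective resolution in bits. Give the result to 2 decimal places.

21.63 bits

(132.0 − 1.76) / 6.02 = 130.24/6.02 = 21.6346 effective bits.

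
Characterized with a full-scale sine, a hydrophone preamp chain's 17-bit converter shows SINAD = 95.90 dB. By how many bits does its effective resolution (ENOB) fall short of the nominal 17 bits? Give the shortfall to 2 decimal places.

ENOB = (SINAD − 1.76)/6.02 = (95.90 − 1.76)/6.02 = 15.6379 bits.
Lost resolution: 17 − 15.6379 = 1.3621 bits.

1.36 bits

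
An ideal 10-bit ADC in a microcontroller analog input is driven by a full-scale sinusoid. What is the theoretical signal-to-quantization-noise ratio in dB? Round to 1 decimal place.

Ideal quantization SNR: 6.02 × 10 + 1.76 dB = 62.0 dB.

62.0 dB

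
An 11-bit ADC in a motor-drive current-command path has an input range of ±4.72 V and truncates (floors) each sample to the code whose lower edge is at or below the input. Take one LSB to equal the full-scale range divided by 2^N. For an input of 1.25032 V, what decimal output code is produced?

The full-scale span is 4.72 − (-4.72) = 9.44 V. LSB = 9.44 V / 2^11 ≈ 4.609 mV.
V_in − V_min = 1.25032 − (-4.72) = 5.97032 V.
Divide by LSB: 5.97032 × 2048/9.44 = 1295.2559.
Truncating gives code 1295.

1295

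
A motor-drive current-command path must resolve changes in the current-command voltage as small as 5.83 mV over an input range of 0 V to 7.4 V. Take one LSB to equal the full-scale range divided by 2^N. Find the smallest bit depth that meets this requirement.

11 bits

Range is 7.4 V.
7.4 V / 5.83 mV = 1269. Since 2^10 = 1024 and 2^11 = 2048, N = 11.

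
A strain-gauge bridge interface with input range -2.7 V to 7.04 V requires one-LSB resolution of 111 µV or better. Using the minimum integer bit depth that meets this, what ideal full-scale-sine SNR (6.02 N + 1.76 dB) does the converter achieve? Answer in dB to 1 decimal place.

104.1 dB

Range = 7.04 − (-2.7) = 9.74 V.
Need 2^N ≥ 9.74 V / 111 µV = 87750 → N_min = 17.
6.02(17) + 1.76 = 104.10 dB.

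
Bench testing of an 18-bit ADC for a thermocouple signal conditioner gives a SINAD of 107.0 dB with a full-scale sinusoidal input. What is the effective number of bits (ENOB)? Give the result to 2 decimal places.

17.48 bits

ENOB = (SINAD − 1.76) / 6.02 = (107.0 − 1.76) / 6.02 = 105.24 / 6.02 = 17.4817.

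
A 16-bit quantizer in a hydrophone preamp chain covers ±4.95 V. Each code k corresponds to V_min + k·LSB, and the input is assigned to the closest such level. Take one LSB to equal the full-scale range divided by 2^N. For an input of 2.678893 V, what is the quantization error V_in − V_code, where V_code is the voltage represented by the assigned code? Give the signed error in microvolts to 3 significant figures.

−40.7 µV

Full-scale range = 4.95 V − (-4.95 V) = 9.9 V. LSB = 9.9 V / 2^16 ≈ 151.1 µV.
(V_in − V_min)/LSB = (2.678893 − (-4.95)) × 65536/9.9 = 50501.7305 → nearest code k = 50502.
V_code = -4.95 + (50502/65536) × 9.9 = 2.6789337158 V.
e = 2.678893 − (2.6789337158) = −40.7 µV.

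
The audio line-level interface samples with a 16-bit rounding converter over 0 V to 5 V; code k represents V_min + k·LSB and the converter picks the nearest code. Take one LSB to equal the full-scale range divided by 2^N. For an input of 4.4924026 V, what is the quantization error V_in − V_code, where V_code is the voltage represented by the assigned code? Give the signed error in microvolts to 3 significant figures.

−13.8 µV

Span = 5 V. LSB = 5 V / 2^16 ≈ 76.29 µV.
(4.4924026 − (0)) / LSB = 4.4924026 × 65536/5 = 58882.8194. Nearest integer: k = 58883.
V_code = 0 + (58883/65536) × 5 = 4.4924163818 V.
Error = V_in − V_code = 4.4924026 − (4.4924163818) = −13.8 µV.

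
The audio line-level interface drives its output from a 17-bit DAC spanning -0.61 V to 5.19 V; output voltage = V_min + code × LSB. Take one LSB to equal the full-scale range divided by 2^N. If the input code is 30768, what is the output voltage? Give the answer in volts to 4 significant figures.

The full-scale span is 5.19 − (-0.61) = 5.8 V. LSB = 5.8 V / 2^17.
V_out = -0.61 + 30768 × (5.8/131072) V
      = -0.61 + 1.36150 = 0.751499 V.

0.7515 V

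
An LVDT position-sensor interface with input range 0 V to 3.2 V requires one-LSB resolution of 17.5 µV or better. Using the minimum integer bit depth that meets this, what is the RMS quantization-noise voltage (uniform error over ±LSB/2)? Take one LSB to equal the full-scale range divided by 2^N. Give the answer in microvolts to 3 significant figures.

3.52 µV

Span = 3.2 V.
Required number of levels: 3.2/17.5 µV = 182860; smallest N with 2^N ≥ that is 18.
LSB = 3.2 V ÷ 2^18 = 3.2/262144 V = 12.207 µV.
V_rms = LSB/√12 = 3.52 µV.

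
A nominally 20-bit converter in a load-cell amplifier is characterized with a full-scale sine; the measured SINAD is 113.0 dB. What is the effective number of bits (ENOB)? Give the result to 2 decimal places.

ENOB = (SINAD − 1.76) / 6.02 = (113.0 − 1.76) / 6.02 = 111.24 / 6.02 = 18.4784.

18.48 bits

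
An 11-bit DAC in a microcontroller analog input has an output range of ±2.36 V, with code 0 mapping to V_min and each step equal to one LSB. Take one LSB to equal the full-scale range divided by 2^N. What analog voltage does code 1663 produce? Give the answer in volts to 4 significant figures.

1.473 V

Range = 2.36 − (-2.36) = 4.72 V. LSB = 4.72 V / 2^11.
V_out = V_min + code × LSB = -2.36 V + 1663 × 4.72 V / 2048
      = -2.36 + 3.83270 = 1.47270 V.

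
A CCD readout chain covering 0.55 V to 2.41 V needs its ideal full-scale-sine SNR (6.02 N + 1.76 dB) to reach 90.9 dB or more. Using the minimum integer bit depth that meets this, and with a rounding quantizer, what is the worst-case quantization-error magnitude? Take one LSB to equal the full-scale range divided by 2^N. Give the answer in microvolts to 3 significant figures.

28.4 µV

Span: 2.41 V − (0.55 V) = 1.86 V.
N ≥ (90.9 − 1.76)/6.02 = 14.807 → N_min = 15.
Step size = 1.86/32768 V = 56.763 µV.
Max error for round-to-nearest is LSB/2 = 28.4 µV.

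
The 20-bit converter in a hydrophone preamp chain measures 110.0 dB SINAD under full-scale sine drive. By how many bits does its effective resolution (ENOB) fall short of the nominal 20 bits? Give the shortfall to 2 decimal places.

ENOB = (SINAD − 1.76)/6.02 = (110.0 − 1.76)/6.02 = 17.9801 bits.
Lost resolution: 20 − 17.9801 = 2.0199 bits.

2.02 bits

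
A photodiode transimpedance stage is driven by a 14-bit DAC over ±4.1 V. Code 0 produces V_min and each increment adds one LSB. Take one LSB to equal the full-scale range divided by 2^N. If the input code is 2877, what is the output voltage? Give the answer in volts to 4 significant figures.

-2.660 V

The full-scale span is 4.1 − (-4.1) = 8.2 V. LSB = 8.2 V / 2^14.
V_out = -4.1 + 2877 × (8.2/16384) V
      = -4.1 V + 1.43990 V = -2.66010 V.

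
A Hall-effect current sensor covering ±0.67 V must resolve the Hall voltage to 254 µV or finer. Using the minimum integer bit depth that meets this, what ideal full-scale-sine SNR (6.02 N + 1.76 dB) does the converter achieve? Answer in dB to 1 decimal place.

80.0 dB

Span: 0.67 V − (-0.67 V) = 1.34 V.
Required number of levels: 1.34/254 µV = 5275.6; smallest N with 2^N ≥ that is 13.
6.02(13) + 1.76 = 80.02 dB.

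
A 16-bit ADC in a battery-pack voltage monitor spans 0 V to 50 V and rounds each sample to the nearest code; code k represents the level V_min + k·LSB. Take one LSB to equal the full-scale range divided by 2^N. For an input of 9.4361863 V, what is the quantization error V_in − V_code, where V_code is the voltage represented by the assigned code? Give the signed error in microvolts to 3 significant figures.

+151 µV

Span = 50 V. LSB = 50 V / 2^16 ≈ 0.7629 mV.
Position in LSBs: (9.4361863 − (0)) × 65536/50 = 12368.1981; rounding gives k = 12368.
V_code = V_min + k × range/2^16 = 0 + 12368 × 50/65536 = 9.4360351563 V.
V_in − V_code = 9.4361863 − (9.4360351563) = +151 µV.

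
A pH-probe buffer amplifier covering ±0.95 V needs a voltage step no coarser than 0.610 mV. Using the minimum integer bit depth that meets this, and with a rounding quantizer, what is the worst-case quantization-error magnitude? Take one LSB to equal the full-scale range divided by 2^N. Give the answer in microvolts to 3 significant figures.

The full-scale span is 0.95 − (-0.95) = 1.9 V.
Required number of levels: 1.9/0.610 mV = 3114.8; smallest N with 2^N ≥ that is 12.
One LSB is 1.9 V / 4096 = 463.87 µV.
Max error for round-to-nearest is LSB/2 = 232 µV.

232 µV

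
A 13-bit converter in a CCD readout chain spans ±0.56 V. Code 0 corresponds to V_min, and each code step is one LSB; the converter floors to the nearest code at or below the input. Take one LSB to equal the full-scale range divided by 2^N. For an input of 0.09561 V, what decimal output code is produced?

4795

Full-scale range = 0.56 V − (-0.56 V) = 1.12 V. LSB = 1.12 V / 2^13 ≈ 136.7 µV.
V_in − V_min = 0.09561 − (-0.56) = 0.65561 V.
Divide by LSB: 0.65561 × 8192/1.12 = 4795.3189.
Truncating gives code 4795.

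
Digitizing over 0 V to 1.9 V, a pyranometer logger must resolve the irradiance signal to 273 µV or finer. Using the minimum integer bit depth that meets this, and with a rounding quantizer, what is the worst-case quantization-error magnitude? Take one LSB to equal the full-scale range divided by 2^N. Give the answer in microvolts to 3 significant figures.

V_FS = 1.9 V.
Need 2^N ≥ 1.9 V / 273 µV = 6960 → N_min = 13.
One LSB is 1.9 V / 8192 = 231.93 µV.
|e|_max = LSB/2 = 116 µV.

116 µV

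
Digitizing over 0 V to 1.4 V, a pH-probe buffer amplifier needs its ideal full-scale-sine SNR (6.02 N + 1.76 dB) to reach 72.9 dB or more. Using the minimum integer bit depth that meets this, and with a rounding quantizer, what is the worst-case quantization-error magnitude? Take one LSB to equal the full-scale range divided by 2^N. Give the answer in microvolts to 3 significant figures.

Range is 1.4 V.
6.02 N + 1.76 ≥ 72.9 gives N ≥ 11.817, so the minimum integer is 12.
LSB = 1.4 V ÷ 2^12 = 1.4/4096 V = 341.80 µV.
Max error for round-to-nearest is LSB/2 = 171 µV.

171 µV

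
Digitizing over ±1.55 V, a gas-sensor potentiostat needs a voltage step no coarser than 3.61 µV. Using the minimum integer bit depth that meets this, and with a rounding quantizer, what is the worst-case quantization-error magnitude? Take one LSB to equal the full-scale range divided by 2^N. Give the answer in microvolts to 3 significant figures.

1.48 µV

The full-scale span is 1.55 − (-1.55) = 3.1 V.
Levels needed ≥ 3.1/3.61 µV = 858700. 2^20 = 1048576 suffices, so N_min = 20.
LSB = 3.1 V / 2^20 = 2.9564 µV.
Half an LSB is 1.48 µV.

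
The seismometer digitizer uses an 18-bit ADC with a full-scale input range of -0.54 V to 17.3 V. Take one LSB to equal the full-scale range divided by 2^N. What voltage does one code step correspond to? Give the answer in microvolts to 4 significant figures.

68.05 µV

The full-scale span is 17.3 − (-0.54) = 17.84 V.
There are 2^18 = 262144 steps.
LSB = 17.84 V / 2^18 = 68.05 µV.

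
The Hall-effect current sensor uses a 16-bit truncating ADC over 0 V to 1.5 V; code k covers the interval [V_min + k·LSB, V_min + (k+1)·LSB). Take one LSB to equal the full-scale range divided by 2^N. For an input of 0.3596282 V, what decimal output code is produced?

Full-scale range = 1.5 V. LSB = 1.5 V / 2^16 ≈ 22.89 µV.
(V_in − V_min) × 2^16/range = (0.3596282 − (0)) × 65536/1.5 = 15712.396.
Floor → code = 15712.

15712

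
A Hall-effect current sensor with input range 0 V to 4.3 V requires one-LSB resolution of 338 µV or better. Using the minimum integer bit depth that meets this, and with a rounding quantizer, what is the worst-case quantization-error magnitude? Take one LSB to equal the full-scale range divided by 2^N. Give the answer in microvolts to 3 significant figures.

131 µV

V_FS = 4.3 V.
Levels needed ≥ 4.3/338 µV = 12720. 2^14 = 16384 suffices, so N_min = 14.
LSB = 4.3 V / 2^14 = 262.45 µV.
Max error for round-to-nearest is LSB/2 = 131 µV.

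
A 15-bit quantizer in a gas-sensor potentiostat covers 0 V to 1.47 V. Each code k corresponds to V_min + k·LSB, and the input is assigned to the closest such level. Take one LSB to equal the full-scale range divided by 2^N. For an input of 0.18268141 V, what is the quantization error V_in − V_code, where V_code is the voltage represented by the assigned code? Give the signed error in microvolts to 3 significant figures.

+8.07 µV

V_FS = 1.47 V. LSB = 1.47 V / 2^15 ≈ 44.86 µV.
(V_in − V_min)/LSB = (0.18268141 − (0)) × 32768/1.47 = 4072.1799 → nearest code k = 4072.
V_code = V_min + k × range/2^15 = 0 + 4072 × 1.47/32768 = 0.18267333984 V.
V_in − V_code = 0.18268141 − (0.18267333984) = +8.07 µV.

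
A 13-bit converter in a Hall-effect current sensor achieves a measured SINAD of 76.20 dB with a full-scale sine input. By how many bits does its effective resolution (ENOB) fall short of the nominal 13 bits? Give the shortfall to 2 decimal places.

0.63 bits

Effective bits = (76.20 − 1.76)/6.02 = 12.3654.
Shortfall = 13 − 12.3654 = 0.6346 bits.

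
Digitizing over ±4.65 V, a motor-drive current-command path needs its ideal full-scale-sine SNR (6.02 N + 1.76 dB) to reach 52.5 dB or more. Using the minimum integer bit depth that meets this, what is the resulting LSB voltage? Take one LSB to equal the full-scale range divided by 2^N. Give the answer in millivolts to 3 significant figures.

The full-scale span is 4.65 − (-4.65) = 9.3 V.
6.02 N + 1.76 ≥ 52.5 gives N ≥ 8.429, so the minimum integer is 9.
One LSB is 9.3 V / 512 = 18.2 mV.

18.2 mV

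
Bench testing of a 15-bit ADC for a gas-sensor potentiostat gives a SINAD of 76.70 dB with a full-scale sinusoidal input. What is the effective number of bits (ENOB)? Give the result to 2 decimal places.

12.45 bits

ENOB = (76.70 − 1.76)/6.02 = 12.4485 bits.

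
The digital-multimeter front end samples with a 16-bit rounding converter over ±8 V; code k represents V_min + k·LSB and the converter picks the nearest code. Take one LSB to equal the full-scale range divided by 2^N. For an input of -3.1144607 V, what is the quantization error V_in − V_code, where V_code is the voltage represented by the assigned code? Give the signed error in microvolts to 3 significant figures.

Span: 8 V − (-8 V) = 16 V. LSB = 16 V / 2^16 ≈ 244.1 µV.
(-3.1144607 − (-8)) / LSB = 4.8855393 × 65536/16 = 20011.1690. Nearest integer: k = 20011.
V_code = V_min + k × range/2^16 = -8 + 20011 × 16/65536 = -3.1145019531 V.
e = -3.1144607 − (-3.1145019531) = +41.3 µV.

+41.3 µV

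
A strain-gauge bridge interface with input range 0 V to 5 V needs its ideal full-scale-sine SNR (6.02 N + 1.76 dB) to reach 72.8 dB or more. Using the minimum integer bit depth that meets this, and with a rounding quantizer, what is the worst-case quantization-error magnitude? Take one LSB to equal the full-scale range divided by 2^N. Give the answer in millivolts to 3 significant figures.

Range is 5 V.
Required N = ⌈(72.8 − 1.76)/6.02⌉ = ⌈11.801⌉ = 12.
LSB = 5 V / 2^12 = 1.2207 mV.
Half an LSB is 0.610 mV.

0.610 mV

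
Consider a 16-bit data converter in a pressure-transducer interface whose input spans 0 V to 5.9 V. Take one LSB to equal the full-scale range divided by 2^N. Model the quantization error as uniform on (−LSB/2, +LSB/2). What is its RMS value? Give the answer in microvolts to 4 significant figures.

V_FS = 5.9 V.
Step size = 5.9/65536 V = 90.0269 µV.
V_rms = LSB/√12 = 90.0269 µV / √12 = 25.99 µV.

25.99 µV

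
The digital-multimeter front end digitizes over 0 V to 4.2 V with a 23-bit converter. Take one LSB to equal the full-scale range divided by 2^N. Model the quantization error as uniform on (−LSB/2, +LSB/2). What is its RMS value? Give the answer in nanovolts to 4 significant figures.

144.5 nV

Full-scale range = 4.2 V.
LSB = 4.2 V ÷ 2^23 = 4.2/8388608 V = 0.500679 µV.
RMS of a uniform error over width LSB is LSB/√12 = 144.5 nV.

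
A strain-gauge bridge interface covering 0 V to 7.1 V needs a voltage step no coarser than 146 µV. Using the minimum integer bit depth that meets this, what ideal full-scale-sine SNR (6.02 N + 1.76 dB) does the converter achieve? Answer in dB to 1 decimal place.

98.1 dB

V_FS = 7.1 V.
Need 2^N ≥ 7.1 V / 146 µV = 48630 → N_min = 16.
Ideal SNR at N = 16: 6.02·16 + 1.76 = 98.1 dB.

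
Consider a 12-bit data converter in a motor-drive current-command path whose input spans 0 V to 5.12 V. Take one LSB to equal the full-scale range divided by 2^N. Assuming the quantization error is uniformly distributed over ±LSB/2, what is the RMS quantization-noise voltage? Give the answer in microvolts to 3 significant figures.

Range is 5.12 V.
Step size = 5.12/4096 V = 1.2500 mV.
σ_q = LSB/√12 = 1.2500 mV/3.4641 = 361 µV.

361 µV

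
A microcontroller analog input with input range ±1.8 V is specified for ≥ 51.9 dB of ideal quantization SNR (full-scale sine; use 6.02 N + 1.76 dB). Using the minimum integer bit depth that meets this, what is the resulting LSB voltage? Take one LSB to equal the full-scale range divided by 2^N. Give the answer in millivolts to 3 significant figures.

7.03 mV

Range = 1.8 − (-1.8) = 3.6 V.
Required N = ⌈(51.9 − 1.76)/6.02⌉ = ⌈8.329⌉ = 9.
LSB = 3.6 V ÷ 2^9 = 3.6/512 V = 7.03 mV.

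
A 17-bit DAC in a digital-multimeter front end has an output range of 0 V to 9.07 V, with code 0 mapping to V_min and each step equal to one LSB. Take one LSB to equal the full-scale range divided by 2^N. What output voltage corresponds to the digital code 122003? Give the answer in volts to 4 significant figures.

Range is 9.07 V. LSB = 9.07 V / 2^17.
V_out = 0 + 122003 × (9.07/131072) V
      = 0 + 8.44244 = 8.44244 V.

8.442 V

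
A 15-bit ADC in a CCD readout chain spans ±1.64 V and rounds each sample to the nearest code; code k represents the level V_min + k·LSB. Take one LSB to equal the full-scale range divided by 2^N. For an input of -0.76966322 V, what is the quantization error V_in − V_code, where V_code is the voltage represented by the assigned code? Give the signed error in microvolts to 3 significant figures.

Span: 1.64 V − (-1.64 V) = 3.28 V. LSB = 3.28 V / 2^15 ≈ 100.1 µV.
(-0.76966322 − (-1.64)) / LSB = 0.87033678 × 32768/3.28 = 8694.8767. Nearest integer: k = 8695.
Reconstructed level: -1.64 + 8695 × 3.28/32768 V = -0.76965087891 V.
Error = V_in − V_code = -0.76966322 − (-0.76965087891) = −12.3 µV.

−12.3 µV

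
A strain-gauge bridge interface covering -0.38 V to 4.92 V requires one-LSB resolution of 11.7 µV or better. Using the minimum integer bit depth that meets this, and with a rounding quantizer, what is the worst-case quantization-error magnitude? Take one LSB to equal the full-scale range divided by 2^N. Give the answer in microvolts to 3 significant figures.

5.05 µV

Range = 4.92 − (-0.38) = 5.3 V.
Levels needed ≥ 5.3/11.7 µV = 453000. 2^19 = 524288 suffices, so N_min = 19.
LSB = 5.3 V ÷ 2^19 = 5.3/524288 V = 10.109 µV.
Half an LSB is 5.05 µV.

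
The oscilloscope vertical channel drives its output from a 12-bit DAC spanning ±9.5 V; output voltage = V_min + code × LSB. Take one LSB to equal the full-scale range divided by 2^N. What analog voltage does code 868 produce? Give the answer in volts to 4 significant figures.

Full-scale range = 9.5 V − (-9.5 V) = 19 V. LSB = 19 V / 2^12.
V_out = V_min + code × LSB = -9.5 V + 868 × 19 V / 4096
      = -9.5 + 4.02637 = -5.47363 V.

-5.474 V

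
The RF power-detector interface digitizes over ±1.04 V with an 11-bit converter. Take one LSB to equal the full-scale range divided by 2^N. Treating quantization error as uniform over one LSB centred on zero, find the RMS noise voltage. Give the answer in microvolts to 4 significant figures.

293.2 µV

Span: 1.04 V − (-1.04 V) = 2.08 V.
Step size = 2.08/2048 V = 1.01563 mV.
RMS of a uniform error over width LSB is LSB/√12 = 293.2 µV.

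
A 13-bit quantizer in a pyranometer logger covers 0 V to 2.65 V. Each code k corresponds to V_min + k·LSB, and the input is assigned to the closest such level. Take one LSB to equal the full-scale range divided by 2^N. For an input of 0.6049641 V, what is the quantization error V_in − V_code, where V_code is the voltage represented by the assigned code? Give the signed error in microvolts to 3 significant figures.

Span = 2.65 V. LSB = 2.65 V / 2^13 ≈ 323.5 µV.
(0.6049641 − (0)) / LSB = 0.6049641 × 8192/2.65 = 1870.1381. Nearest integer: k = 1870.
Reconstructed level: 0 + 1870 × 2.65/8192 V = 0.6049194336 V.
e = 0.6049641 − (0.6049194336) = +44.7 µV.

+44.7 µV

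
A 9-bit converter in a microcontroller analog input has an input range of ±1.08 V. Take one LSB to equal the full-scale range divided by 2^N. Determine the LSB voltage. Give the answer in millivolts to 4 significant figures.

The full-scale span is 1.08 − (-1.08) = 2.16 V.
2^9 = 512 levels.
LSB = 2.16 V ÷ 2^9 = 2.16/512 V = 4.219 mV.

4.219 mV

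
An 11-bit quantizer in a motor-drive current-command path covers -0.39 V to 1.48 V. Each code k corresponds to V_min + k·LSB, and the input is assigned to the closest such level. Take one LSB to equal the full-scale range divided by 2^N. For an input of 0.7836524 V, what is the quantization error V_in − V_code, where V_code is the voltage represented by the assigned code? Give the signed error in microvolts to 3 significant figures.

+337 µV

Full-scale range = 1.48 V − (-0.39 V) = 1.87 V. LSB = 1.87 V / 2^11 ≈ 0.9131 mV.
(0.7836524 − (-0.39)) / LSB = 1.1736524 × 2048/1.87 = 1285.3690. Nearest integer: k = 1285.
V_code = -0.39 + (1285/2048) × 1.87 = 0.7833154297 V.
e = 0.7836524 − (0.7833154297) = +337 µV.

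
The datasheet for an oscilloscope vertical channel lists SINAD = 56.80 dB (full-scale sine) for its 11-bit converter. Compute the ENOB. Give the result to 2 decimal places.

9.14 bits

Inverting SNR = 6.02 N + 1.76: N_eff = (56.80 − 1.76)/6.02 = 9.1429.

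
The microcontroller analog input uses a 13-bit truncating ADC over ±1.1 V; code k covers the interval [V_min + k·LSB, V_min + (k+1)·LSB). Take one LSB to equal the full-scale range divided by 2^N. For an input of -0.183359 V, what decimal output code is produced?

Range = 1.1 − (-1.1) = 2.2 V. LSB = 2.2 V / 2^13 ≈ 268.6 µV.
(V_in − V_min) × 2^13/range = (-0.183359 − (-1.1)) × 8192/2.2 = 3413.238.
Floor → code = 3413.

3413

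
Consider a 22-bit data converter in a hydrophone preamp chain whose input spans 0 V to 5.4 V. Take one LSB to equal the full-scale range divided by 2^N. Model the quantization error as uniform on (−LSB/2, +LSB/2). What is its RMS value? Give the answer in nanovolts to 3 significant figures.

Range is 5.4 V.
Step size = 5.4/4194304 V = 1.2875 µV.
V_rms = LSB/√12 = 1.2875 µV / √12 = 372 nV.

372 nV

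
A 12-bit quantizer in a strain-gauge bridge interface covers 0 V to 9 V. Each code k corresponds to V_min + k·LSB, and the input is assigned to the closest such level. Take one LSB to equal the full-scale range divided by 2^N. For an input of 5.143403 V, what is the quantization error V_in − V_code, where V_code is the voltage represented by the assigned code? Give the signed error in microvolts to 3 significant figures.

Range is 9 V. LSB = 9 V / 2^12 ≈ 2.197 mV.
Position in LSBs: (5.143403 − (0)) × 4096/9 = 2340.8199; rounding gives k = 2341.
Reconstructed level: 0 + 2341 × 9/4096 V = 5.143798828 V.
e = 5.143403 − (5.143798828) = −396 µV.

−396 µV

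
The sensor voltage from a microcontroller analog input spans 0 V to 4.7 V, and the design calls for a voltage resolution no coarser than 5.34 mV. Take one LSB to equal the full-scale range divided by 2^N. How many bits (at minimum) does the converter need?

Range is 4.7 V.
Required number of levels: 4.7/5.34 mV = 880.15; smallest N with 2^N ≥ that is 10.

10 bits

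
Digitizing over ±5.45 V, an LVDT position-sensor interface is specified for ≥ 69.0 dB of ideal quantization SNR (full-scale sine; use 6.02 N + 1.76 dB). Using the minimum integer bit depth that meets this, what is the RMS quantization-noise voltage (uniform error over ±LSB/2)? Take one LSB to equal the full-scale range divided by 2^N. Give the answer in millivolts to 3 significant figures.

0.768 mV

Full-scale range = 5.45 V − (-5.45 V) = 10.9 V.
6.02 N + 1.76 ≥ 69.0 gives N ≥ 11.169, so the minimum integer is 12.
Step size = 10.9/4096 V = 2.6611 mV.
RMS noise = LSB/√12 = 0.768 mV.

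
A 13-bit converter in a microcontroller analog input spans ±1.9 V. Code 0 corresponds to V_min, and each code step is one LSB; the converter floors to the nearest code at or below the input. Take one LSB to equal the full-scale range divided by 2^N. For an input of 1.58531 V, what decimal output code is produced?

7513

The full-scale span is 1.9 − (-1.9) = 3.8 V. LSB = 3.8 V / 2^13 ≈ 463.9 µV.
code = ⌊(V_in − V_min)/LSB⌋ = ⌊(V_in − V_min) × 2^13 / range⌋
     = ⌊(1.58531 − (-1.9)) × 8192 / 3.8⌋ = ⌊3.48531 × 8192/3.8⌋
     = ⌊7513.595⌋ = 7513.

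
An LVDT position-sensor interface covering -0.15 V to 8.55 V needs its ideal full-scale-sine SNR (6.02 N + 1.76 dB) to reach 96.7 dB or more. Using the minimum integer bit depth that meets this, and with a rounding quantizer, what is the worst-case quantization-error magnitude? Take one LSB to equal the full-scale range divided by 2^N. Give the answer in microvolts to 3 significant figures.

Full-scale range = 8.55 V − (-0.15 V) = 8.7 V.
Required N = ⌈(96.7 − 1.76)/6.02⌉ = ⌈15.771⌉ = 16.
LSB = 8.7 V / 2^16 = 132.75 µV.
|e|_max = LSB/2 = 66.4 µV.

66.4 µV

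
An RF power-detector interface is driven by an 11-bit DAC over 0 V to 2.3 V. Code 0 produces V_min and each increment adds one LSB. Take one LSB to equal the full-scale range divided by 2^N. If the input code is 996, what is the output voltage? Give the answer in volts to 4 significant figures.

Range is 2.3 V. LSB = 2.3 V / 2^11.
Output = V_min + (996/2048) × range = 0 + 0.486328 × 2.3 V
      = 0 V + 1.11855 V = 1.11855 V.

1.119 V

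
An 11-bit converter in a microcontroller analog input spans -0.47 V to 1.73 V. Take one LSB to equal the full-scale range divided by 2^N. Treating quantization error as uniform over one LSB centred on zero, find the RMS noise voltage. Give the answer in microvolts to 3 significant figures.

Full-scale range = 1.73 V − (-0.47 V) = 2.2 V.
LSB = 2.2 V ÷ 2^11 = 2.2/2048 V = 1.0742 mV.
σ_q = LSB/√12 = 1.0742 mV/3.4641 = 310 µV.

310 µV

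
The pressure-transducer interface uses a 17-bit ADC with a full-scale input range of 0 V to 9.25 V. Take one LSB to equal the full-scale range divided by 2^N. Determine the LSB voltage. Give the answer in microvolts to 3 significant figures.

Full-scale range = 9.25 V.
2^17 = 131072 levels.
One LSB is 9.25 V / 131072 = 70.6 µV.

70.6 µV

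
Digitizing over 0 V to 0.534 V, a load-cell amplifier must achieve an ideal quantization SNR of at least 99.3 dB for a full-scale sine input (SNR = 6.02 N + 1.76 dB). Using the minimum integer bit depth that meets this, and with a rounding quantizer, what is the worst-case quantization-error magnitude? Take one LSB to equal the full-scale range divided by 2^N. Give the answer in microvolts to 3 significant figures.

V_FS = 0.534 V.
Solving 6.02 N ≥ 99.3 − 1.76: N ≥ 16.203. Round up → N = 17.
LSB = 0.534 V ÷ 2^17 = 0.534/131072 V = 4.0741 µV.
|e|_max = LSB/2 = 2.04 µV.

2.04 µV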